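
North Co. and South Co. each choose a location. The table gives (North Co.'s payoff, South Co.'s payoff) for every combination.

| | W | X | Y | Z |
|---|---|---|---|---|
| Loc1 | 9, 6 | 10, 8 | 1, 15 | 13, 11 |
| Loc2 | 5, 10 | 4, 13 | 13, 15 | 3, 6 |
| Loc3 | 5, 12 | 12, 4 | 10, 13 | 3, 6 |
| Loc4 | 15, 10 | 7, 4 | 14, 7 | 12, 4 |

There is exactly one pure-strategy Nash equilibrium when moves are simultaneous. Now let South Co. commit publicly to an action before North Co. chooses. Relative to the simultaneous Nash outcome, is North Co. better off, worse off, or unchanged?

Solve by backward induction (South Co. leads).
- W → North Co. plays Loc4 (best of 9, 5, 5, 15); South Co. gets 10.
- X → North Co. plays Loc3 (best of 10, 4, 12, 7); South Co. gets 4.
- Y → North Co. plays Loc4 (best of 1, 13, 10, 14); South Co. gets 7.
- Z → North Co. plays Loc1 (best of 13, 3, 3, 12); South Co. gets 11.
South Co.'s induced payoffs are 10, 4, 7, 11, so South Co. commits to Z. Subgame-perfect outcome: (Loc1, Z) with payoffs (13, 11).
Under simultaneous play:
North Co.'s best replies: W→Loc4; X→Loc3; Y→Loc4; Z→Loc1.
South Co.'s best replies: Loc1→Y; Loc2→Y; Loc3→Y; Loc4→W.
Only (Loc4, W) has each player best-responding; Nash payoffs (15, 10).
North Co. earns 13 sequentially versus 15 at the Nash outcome: worse off.

worse off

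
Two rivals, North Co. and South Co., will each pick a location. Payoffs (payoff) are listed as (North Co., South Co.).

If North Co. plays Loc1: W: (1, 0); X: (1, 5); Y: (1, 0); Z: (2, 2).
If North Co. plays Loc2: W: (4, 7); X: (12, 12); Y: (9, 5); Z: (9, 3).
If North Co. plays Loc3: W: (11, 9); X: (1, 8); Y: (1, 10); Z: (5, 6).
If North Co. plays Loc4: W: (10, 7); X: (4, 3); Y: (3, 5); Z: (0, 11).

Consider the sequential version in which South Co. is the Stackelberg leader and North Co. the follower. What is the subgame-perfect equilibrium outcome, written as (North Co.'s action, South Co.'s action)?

North Co. best-responds to each possible South Co. move:
- W → North Co. plays Loc3 (best of 1, 4, 11, 10); South Co. gets 9.
- X → North Co. plays Loc2 (best of 1, 12, 1, 4); South Co. gets 12.
- Y → North Co. plays Loc2 (best of 1, 9, 1, 3); South Co. gets 5.
- Z → North Co. plays Loc2 (best of 2, 9, 5, 0); South Co. gets 3.
Maximizing over 9, 12, 5, 3, South Co. chooses X. Subgame-perfect outcome: (Loc2, X) with payoffs (12, 12).

(Loc2, X)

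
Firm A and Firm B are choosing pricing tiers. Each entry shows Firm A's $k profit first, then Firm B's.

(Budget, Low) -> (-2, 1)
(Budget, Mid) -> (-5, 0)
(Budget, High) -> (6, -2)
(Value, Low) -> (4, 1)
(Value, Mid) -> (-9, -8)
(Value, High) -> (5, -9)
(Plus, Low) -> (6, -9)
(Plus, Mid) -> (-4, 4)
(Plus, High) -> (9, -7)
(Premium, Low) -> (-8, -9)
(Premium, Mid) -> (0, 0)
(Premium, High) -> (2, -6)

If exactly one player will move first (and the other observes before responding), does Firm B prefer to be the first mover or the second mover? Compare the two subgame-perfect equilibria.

If Firm A leads: Firm B's best replies are Budget→Low, Value→Low, Plus→Mid, Premium→Mid; Firm A's induced payoffs -2, 4, -4, 0; outcome (Value, Low), payoffs (4, 1).
If Firm B leads: Firm A's best replies are Low→Plus, Mid→Premium, High→Plus; Firm B's induced payoffs -9, 0, -7; outcome (Premium, Mid), payoffs (0, 0).
Firm B gets 0 moving first and 1 moving second, so Firm B prefers to move second.

second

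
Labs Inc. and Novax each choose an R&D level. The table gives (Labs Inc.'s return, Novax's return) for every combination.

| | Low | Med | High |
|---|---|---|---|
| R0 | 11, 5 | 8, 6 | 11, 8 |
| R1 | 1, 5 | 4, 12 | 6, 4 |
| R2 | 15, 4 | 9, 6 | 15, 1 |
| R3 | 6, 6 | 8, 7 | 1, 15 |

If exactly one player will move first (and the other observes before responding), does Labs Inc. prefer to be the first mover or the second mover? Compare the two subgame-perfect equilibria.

first

If Labs Inc. leads: Novax's best replies are R0→High, R1→Med, R2→Med, R3→High; Labs Inc.'s induced payoffs 11, 4, 9, 1; outcome (R0, High), payoffs (11, 8).
If Novax leads: Labs Inc.'s best replies are Low→R2, Med→R2, High→R2; Novax's induced payoffs 4, 6, 1; outcome (R2, Med), payoffs (9, 6).
Labs Inc. gets 11 moving first and 9 moving second, so Labs Inc. prefers to move first.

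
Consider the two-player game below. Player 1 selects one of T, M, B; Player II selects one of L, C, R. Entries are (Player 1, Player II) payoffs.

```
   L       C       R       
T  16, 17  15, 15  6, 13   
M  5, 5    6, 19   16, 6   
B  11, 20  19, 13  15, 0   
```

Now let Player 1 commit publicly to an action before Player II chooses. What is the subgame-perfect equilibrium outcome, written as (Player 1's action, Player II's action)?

Backward induction with Player 1 moving first.
- T → Player II plays L (best of 17, 15, 13); Player 1 gets 16.
- M → Player II plays C (best of 5, 19, 6); Player 1 gets 6.
- B → Player II plays L (best of 20, 13, 0); Player 1 gets 11.
Player 1's induced payoffs are 16, 6, 11, so Player 1 commits to T. Subgame-perfect outcome: (T, L) with payoffs (16, 17).

(T, L)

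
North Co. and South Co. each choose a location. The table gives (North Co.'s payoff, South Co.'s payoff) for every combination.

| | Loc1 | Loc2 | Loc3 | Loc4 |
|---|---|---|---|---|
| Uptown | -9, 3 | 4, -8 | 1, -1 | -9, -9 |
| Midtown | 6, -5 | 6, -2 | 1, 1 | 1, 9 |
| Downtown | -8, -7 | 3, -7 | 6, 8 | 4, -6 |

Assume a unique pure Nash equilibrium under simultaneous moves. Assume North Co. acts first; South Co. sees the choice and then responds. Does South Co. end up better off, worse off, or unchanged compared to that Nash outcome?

unchanged

South Co. best-responds to each possible North Co. move:
- Uptown: South Co. compares 3, -8, -1, -9 and picks Loc1; North Co. would get -9.
- Midtown: South Co. compares -5, -2, 1, 9 and picks Loc4; North Co. would get 1.
- Downtown: South Co. compares -7, -7, 8, -6 and picks Loc3; North Co. would get 6.
Maximizing over -9, 1, 6, North Co. chooses Downtown. Subgame-perfect outcome: (Downtown, Loc3) with payoffs (6, 8).
For the simultaneous game, intersect best replies.
North Co.'s best replies: Loc1→Midtown; Loc2→Midtown; Loc3→Downtown; Loc4→Downtown.
South Co.'s best replies: Uptown→Loc1; Midtown→Loc4; Downtown→Loc3.
The unique mutual best reply is (Downtown, Loc3), giving (6, 8).
South Co. earns 8 sequentially versus 8 at the Nash outcome: unchanged.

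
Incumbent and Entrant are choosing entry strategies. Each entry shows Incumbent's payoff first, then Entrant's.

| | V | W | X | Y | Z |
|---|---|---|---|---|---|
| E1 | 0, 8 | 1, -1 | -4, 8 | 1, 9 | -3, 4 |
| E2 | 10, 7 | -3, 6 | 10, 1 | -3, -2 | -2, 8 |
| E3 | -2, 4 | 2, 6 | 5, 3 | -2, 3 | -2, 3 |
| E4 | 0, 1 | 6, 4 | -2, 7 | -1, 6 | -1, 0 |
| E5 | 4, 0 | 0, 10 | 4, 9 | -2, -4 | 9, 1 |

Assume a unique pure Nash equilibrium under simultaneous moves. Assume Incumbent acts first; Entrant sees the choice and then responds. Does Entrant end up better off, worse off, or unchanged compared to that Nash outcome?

worse off

Entrant best-responds to each possible Incumbent move:
- E1: Entrant compares 8, -1, 8, 9, 4 and picks Y; Incumbent would get 1.
- E2: Entrant compares 7, 6, 1, -2, 8 and picks Z; Incumbent would get -2.
- E3: Entrant compares 4, 6, 3, 3, 3 and picks W; Incumbent would get 2.
- E4: Entrant compares 1, 4, 7, 6, 0 and picks X; Incumbent would get -2.
- E5: Entrant compares 0, 10, 9, -4, 1 and picks W; Incumbent would get 0.
Among 1, -2, 2, -2, 0, the best is 2 at E3. Subgame-perfect outcome: (E3, W) with payoffs (2, 6).
Under simultaneous play:
Incumbent's best replies: V→E2; W→E4; X→E2; Y→E1; Z→E5.
Entrant's best replies: E1→Y; E2→Z; E3→W; E4→X; E5→W.
Only (E1, Y) has each player best-responding; Nash payoffs (1, 9).
Entrant earns 6 sequentially versus 9 at the Nash outcome: worse off.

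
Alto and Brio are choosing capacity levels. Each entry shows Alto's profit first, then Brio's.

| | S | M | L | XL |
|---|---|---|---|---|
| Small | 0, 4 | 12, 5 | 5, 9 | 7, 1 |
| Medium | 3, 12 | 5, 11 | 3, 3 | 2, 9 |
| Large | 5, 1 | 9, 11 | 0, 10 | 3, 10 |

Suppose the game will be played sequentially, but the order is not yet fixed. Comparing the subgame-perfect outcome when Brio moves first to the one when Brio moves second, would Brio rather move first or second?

second

If Alto leads: Brio's best replies are Small→L, Medium→S, Large→M; Alto's induced payoffs 5, 3, 9; outcome (Large, M), payoffs (9, 11).
If Brio leads: Alto's best replies are S→Large, M→Small, L→Small, XL→Small; Brio's induced payoffs 1, 5, 9, 1; outcome (Small, L), payoffs (5, 9).
Brio gets 9 moving first and 11 moving second, so Brio prefers to move second.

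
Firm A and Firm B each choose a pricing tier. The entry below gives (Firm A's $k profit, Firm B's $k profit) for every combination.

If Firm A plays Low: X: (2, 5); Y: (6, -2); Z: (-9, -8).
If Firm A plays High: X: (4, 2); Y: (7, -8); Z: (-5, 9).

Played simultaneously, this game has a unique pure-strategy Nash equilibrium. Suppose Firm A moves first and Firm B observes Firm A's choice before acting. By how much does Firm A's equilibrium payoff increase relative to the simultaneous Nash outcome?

Firm B best-responds to each possible Firm A move:
- Low: Firm B compares 5, -2, -8 and picks X; Firm A would get 2.
- High: Firm B compares 2, -8, 9 and picks Z; Firm A would get -5.
Firm A's induced payoffs are 2, -5, so Firm A commits to Low. Subgame-perfect outcome: (Low, X) with payoffs (2, 5).
Under simultaneous play:
Firm A's best replies: X→High; Y→High; Z→High.
Firm B's best replies: Low→X; High→Z.
The unique mutual best reply is (High, Z), giving (-5, 9).
Firm A's commitment gain: 2 − -5 = 7.

7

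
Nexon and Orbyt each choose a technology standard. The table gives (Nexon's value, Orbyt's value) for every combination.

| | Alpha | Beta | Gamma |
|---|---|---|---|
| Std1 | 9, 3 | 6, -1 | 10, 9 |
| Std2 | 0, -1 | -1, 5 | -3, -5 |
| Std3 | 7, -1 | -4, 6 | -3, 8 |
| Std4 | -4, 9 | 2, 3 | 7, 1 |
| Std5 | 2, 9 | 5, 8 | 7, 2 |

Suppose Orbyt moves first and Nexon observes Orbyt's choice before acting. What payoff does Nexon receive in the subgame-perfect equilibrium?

Work backward from Nexon's decision.
- Alpha: BR = Std1, leader payoff 3.
- Beta: BR = Std1, leader payoff -1.
- Gamma: BR = Std1, leader payoff 9.
Among 3, -1, 9, the best is 9 at Gamma. Subgame-perfect outcome: (Std1, Gamma) with payoffs (10, 9).

10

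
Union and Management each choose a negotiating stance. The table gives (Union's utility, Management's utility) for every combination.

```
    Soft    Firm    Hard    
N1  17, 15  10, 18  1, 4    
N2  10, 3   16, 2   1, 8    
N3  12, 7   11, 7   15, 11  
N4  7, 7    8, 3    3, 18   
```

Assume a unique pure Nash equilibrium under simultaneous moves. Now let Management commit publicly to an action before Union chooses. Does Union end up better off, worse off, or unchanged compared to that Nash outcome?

Union best-responds to each possible Management move:
- Soft → Union plays N1 (best of 17, 10, 12, 7); Management gets 15.
- Firm → Union plays N2 (best of 10, 16, 11, 8); Management gets 2.
- Hard → Union plays N3 (best of 1, 1, 15, 3); Management gets 11.
Management's induced payoffs are 15, 2, 11, so Management commits to Soft. Subgame-perfect outcome: (N1, Soft) with payoffs (17, 15).
For the simultaneous game, intersect best replies.
Union's best replies: Soft→N1; Firm→N2; Hard→N3.
Management's best replies: N1→Firm; N2→Hard; N3→Hard; N4→Hard.
Only (N3, Hard) has each player best-responding; Nash payoffs (15, 11).
Union earns 17 sequentially versus 15 at the Nash outcome: better off.

better off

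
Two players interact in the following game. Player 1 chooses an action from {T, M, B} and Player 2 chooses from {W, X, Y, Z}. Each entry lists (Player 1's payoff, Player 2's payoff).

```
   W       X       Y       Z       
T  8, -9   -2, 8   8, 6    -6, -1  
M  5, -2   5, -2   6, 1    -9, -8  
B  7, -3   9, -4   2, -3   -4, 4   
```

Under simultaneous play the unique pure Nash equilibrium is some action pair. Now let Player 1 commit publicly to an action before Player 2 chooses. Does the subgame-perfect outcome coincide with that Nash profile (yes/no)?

no

Backward induction with Player 1 moving first.
- T → Player 2 plays X (best of -9, 8, 6, -1); Player 1 gets -2.
- M → Player 2 plays Y (best of -2, -2, 1, -8); Player 1 gets 6.
- B → Player 2 plays Z (best of -3, -4, -3, 4); Player 1 gets -4.
Maximizing over -2, 6, -4, Player 1 chooses M. Subgame-perfect outcome: (M, Y) with payoffs (6, 1).
For the simultaneous game, intersect best replies.
Player 1's best replies: W→T; X→B; Y→T; Z→B.
Player 2's best replies: T→X; M→Y; B→Z.
The unique mutual best reply is (B, Z), giving (-4, 4).
Sequential outcome (M, Y) differs from the Nash profile (B, Z).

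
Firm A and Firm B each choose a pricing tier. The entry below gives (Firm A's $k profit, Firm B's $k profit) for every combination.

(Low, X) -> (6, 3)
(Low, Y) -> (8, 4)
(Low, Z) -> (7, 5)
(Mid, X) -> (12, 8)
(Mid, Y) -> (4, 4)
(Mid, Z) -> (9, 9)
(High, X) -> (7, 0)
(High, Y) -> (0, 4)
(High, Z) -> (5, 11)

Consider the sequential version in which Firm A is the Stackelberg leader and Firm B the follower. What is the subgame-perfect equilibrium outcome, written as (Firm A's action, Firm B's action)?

(Mid, Z)

Firm B best-responds to each possible Firm A move:
- Low: Firm B compares 3, 4, 5 and picks Z; Firm A would get 7.
- Mid: Firm B compares 8, 4, 9 and picks Z; Firm A would get 9.
- High: Firm B compares 0, 4, 11 and picks Z; Firm A would get 5.
Among 7, 9, 5, the best is 9 at Mid. Subgame-perfect outcome: (Mid, Z) with payoffs (9, 9).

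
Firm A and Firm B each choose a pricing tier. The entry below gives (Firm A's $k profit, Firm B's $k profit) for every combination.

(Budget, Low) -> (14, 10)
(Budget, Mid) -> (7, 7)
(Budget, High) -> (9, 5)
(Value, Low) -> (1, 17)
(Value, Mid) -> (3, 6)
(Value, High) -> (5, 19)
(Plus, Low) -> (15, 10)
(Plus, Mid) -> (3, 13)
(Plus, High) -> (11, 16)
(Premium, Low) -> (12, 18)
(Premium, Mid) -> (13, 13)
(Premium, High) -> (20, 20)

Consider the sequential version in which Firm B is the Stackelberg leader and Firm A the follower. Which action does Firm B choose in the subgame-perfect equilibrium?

Firm A best-responds to each possible Firm B move:
- Low → Firm A plays Plus (best of 14, 1, 15, 12); Firm B gets 10.
- Mid → Firm A plays Premium (best of 7, 3, 3, 13); Firm B gets 13.
- High → Firm A plays Premium (best of 9, 5, 11, 20); Firm B gets 20.
Firm B's induced payoffs are 10, 13, 20, so Firm B commits to High. Subgame-perfect outcome: (Premium, High) with payoffs (20, 20).

High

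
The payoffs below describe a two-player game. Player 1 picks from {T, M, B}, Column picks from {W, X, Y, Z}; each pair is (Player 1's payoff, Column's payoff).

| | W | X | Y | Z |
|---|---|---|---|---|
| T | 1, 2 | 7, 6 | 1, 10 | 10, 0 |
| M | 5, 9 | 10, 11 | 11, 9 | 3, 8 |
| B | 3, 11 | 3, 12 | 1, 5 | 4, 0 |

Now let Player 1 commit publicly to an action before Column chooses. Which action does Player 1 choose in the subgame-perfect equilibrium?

Solve by backward induction (Player 1 leads).
- T: Column compares 2, 6, 10, 0 and picks Y; Player 1 would get 1.
- M: Column compares 9, 11, 9, 8 and picks X; Player 1 would get 10.
- B: Column compares 11, 12, 5, 0 and picks X; Player 1 would get 3.
Player 1's induced payoffs are 1, 10, 3, so Player 1 commits to M. Subgame-perfect outcome: (M, X) with payoffs (10, 11).

M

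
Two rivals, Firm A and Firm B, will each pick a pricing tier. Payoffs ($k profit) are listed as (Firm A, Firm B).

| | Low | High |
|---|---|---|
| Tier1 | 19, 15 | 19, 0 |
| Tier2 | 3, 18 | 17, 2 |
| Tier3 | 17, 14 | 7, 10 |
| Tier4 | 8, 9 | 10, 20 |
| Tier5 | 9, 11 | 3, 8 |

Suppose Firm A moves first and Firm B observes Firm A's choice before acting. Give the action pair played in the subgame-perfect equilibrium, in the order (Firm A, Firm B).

(Tier1, Low)

Work backward from Firm B's decision.
- Tier1: BR = Low, leader payoff 19.
- Tier2: BR = Low, leader payoff 3.
- Tier3: BR = Low, leader payoff 17.
- Tier4: BR = High, leader payoff 10.
- Tier5: BR = Low, leader payoff 9.
Maximizing over 19, 3, 17, 10, 9, Firm A chooses Tier1. Subgame-perfect outcome: (Tier1, Low) with payoffs (19, 15).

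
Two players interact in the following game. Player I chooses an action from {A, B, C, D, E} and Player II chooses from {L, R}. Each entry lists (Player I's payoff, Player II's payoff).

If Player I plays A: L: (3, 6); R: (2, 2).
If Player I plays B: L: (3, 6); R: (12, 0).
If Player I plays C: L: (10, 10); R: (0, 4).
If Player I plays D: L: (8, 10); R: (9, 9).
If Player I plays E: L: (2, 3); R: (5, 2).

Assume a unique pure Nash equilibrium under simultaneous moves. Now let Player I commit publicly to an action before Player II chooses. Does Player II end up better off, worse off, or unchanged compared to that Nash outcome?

unchanged

Work backward from Player II's decision.
- A → Player II plays L (best of 6, 2); Player I gets 3.
- B → Player II plays L (best of 6, 0); Player I gets 3.
- C → Player II plays L (best of 10, 4); Player I gets 10.
- D → Player II plays L (best of 10, 9); Player I gets 8.
- E → Player II plays L (best of 3, 2); Player I gets 2.
Maximizing over 3, 3, 10, 8, 2, Player I chooses C. Subgame-perfect outcome: (C, L) with payoffs (10, 10).
Now find the simultaneous Nash equilibrium.
Player I's best replies: L→C; R→B.
Player II's best replies: A→L; B→L; C→L; D→L; E→L.
Only (C, L) has each player best-responding; Nash payoffs (10, 10).
Player II earns 10 sequentially versus 10 at the Nash outcome: unchanged.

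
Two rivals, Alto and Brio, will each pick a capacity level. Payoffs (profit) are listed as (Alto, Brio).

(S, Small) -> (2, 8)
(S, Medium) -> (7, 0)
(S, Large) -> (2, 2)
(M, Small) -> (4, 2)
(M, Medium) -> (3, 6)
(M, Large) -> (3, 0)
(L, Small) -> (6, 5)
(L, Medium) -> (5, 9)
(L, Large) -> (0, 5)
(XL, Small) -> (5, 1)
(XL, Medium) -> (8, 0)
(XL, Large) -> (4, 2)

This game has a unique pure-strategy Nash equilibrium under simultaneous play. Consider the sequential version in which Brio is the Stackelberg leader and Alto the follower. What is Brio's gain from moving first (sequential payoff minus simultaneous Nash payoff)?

3

Solve by backward induction (Brio leads).
- Small: BR = L, leader payoff 5.
- Medium: BR = XL, leader payoff 0.
- Large: BR = XL, leader payoff 2.
Maximizing over 5, 0, 2, Brio chooses Small. Subgame-perfect outcome: (L, Small) with payoffs (6, 5).
Under simultaneous play:
Alto's best replies: Small→L; Medium→XL; Large→XL.
Brio's best replies: S→Small; M→Medium; L→Medium; XL→Large.
The unique mutual best reply is (XL, Large), giving (4, 2).
Brio's commitment gain: 5 − 2 = 3.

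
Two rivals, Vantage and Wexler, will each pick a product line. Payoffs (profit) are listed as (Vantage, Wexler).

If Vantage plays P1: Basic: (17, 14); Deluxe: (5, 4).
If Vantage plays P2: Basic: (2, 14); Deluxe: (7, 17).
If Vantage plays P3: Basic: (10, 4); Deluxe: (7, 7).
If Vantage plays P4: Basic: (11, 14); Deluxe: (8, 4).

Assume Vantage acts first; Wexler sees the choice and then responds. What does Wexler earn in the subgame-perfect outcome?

14

Work backward from Wexler's decision.
- P1: BR = Basic, leader payoff 17.
- P2: BR = Deluxe, leader payoff 7.
- P3: BR = Deluxe, leader payoff 7.
- P4: BR = Basic, leader payoff 11.
Vantage's induced payoffs are 17, 7, 7, 11, so Vantage commits to P1. Subgame-perfect outcome: (P1, Basic) with payoffs (17, 14).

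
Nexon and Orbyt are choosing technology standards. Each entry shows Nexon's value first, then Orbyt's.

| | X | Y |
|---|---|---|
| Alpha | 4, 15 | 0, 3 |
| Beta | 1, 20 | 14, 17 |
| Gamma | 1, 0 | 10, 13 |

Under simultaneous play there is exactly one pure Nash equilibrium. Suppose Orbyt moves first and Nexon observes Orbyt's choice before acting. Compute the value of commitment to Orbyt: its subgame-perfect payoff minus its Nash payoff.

2

Backward induction with Orbyt moving first.
- X: BR = Alpha, leader payoff 15.
- Y: BR = Beta, leader payoff 17.
Orbyt's induced payoffs are 15, 17, so Orbyt commits to Y. Subgame-perfect outcome: (Beta, Y) with payoffs (14, 17).
For the simultaneous game, intersect best replies.
Nexon's best replies: X→Alpha; Y→Beta.
Orbyt's best replies: Alpha→X; Beta→X; Gamma→Y.
The unique mutual best reply is (Alpha, X), giving (4, 15).
Orbyt's commitment gain: 17 − 15 = 2.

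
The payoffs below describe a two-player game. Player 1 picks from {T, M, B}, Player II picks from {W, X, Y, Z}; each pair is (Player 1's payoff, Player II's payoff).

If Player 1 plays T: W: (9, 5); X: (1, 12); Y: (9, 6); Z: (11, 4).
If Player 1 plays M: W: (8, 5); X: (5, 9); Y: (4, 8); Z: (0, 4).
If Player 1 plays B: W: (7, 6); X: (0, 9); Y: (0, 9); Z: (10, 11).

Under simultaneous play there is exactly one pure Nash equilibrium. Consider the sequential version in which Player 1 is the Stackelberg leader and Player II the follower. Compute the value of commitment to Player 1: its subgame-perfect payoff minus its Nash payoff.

Work backward from Player II's decision.
- T: Player II compares 5, 12, 6, 4 and picks X; Player 1 would get 1.
- M: Player II compares 5, 9, 8, 4 and picks X; Player 1 would get 5.
- B: Player II compares 6, 9, 9, 11 and picks Z; Player 1 would get 10.
Player 1's induced payoffs are 1, 5, 10, so Player 1 commits to B. Subgame-perfect outcome: (B, Z) with payoffs (10, 11).
Under simultaneous play:
Player 1's best replies: W→T; X→M; Y→T; Z→T.
Player II's best replies: T→X; M→X; B→Z.
The unique mutual best reply is (M, X), giving (5, 9).
Player 1's commitment gain: 10 − 5 = 5.

5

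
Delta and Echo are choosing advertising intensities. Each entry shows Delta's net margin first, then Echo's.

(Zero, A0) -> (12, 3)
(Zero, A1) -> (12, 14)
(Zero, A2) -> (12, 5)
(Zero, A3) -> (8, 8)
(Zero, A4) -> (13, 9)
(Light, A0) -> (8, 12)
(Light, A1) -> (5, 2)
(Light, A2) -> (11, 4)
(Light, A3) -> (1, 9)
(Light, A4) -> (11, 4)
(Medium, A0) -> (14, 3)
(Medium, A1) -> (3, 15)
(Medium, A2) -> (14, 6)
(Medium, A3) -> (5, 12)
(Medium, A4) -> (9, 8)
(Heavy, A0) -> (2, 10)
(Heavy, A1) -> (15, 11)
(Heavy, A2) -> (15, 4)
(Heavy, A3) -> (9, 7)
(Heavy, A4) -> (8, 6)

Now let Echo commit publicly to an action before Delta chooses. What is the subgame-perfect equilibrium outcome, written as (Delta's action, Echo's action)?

Solve by backward induction (Echo leads).
- A0: BR = Medium, leader payoff 3.
- A1: BR = Heavy, leader payoff 11.
- A2: BR = Heavy, leader payoff 4.
- A3: BR = Heavy, leader payoff 7.
- A4: BR = Zero, leader payoff 9.
Among 3, 11, 4, 7, 9, the best is 11 at A1. Subgame-perfect outcome: (Heavy, A1) with payoffs (15, 11).

(Heavy, A1)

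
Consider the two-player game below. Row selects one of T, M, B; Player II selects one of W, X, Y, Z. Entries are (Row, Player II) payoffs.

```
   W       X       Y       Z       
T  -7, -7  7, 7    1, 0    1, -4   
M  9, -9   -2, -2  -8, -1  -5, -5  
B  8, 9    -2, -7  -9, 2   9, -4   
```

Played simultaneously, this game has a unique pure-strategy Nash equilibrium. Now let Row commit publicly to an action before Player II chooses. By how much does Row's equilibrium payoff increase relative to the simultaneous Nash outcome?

1

Player II best-responds to each possible Row move:
- T: Player II compares -7, 7, 0, -4 and picks X; Row would get 7.
- M: Player II compares -9, -2, -1, -5 and picks Y; Row would get -8.
- B: Player II compares 9, -7, 2, -4 and picks W; Row would get 8.
Among 7, -8, 8, the best is 8 at B. Subgame-perfect outcome: (B, W) with payoffs (8, 9).
For the simultaneous game, intersect best replies.
Row's best replies: W→M; X→T; Y→T; Z→B.
Player II's best replies: T→X; M→Y; B→W.
Only (T, X) has each player best-responding; Nash payoffs (7, 7).
Row's commitment gain: 8 − 7 = 1.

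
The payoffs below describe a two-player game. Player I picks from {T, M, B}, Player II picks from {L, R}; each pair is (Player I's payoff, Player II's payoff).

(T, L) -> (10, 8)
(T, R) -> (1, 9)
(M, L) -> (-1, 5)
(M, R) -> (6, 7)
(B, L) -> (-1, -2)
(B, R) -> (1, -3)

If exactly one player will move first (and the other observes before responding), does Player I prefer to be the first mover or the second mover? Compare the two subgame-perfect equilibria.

second

If Player I leads: Player II's best replies are T→R, M→R, B→L; Player I's induced payoffs 1, 6, -1; outcome (M, R), payoffs (6, 7).
If Player II leads: Player I's best replies are L→T, R→M; Player II's induced payoffs 8, 7; outcome (T, L), payoffs (10, 8).
Player I gets 6 moving first and 10 moving second, so Player I prefers to move second.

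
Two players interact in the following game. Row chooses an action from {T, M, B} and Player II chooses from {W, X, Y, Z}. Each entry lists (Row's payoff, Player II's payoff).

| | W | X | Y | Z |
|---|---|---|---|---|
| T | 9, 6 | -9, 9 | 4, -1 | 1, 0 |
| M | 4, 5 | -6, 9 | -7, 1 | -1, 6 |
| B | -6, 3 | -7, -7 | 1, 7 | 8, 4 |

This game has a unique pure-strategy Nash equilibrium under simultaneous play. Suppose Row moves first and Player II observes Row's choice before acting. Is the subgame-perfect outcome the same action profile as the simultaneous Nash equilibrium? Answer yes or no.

no

Solve by backward induction (Row leads).
- T: BR = X, leader payoff -9.
- M: BR = X, leader payoff -6.
- B: BR = Y, leader payoff 1.
Among -9, -6, 1, the best is 1 at B. Subgame-perfect outcome: (B, Y) with payoffs (1, 7).
Under simultaneous play:
Row's best replies: W→T; X→M; Y→T; Z→B.
Player II's best replies: T→X; M→X; B→Y.
The unique mutual best reply is (M, X), giving (-6, 9).
Sequential outcome (B, Y) differs from the Nash profile (M, X).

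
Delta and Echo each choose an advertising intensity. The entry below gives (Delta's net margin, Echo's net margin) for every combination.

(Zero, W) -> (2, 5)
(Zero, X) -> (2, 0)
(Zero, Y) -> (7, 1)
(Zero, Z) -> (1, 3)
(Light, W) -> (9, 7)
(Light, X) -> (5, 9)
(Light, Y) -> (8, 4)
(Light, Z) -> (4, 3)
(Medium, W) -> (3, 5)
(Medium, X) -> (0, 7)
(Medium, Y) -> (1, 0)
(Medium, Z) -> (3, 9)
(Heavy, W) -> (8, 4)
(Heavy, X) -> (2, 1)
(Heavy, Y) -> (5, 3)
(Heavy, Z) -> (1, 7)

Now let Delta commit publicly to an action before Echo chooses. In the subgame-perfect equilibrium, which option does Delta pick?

Work backward from Echo's decision.
- Zero → Echo plays W (best of 5, 0, 1, 3); Delta gets 2.
- Light → Echo plays X (best of 7, 9, 4, 3); Delta gets 5.
- Medium → Echo plays Z (best of 5, 7, 0, 9); Delta gets 3.
- Heavy → Echo plays Z (best of 4, 1, 3, 7); Delta gets 1.
Delta's induced payoffs are 2, 5, 3, 1, so Delta commits to Light. Subgame-perfect outcome: (Light, X) with payoffs (5, 9).

Light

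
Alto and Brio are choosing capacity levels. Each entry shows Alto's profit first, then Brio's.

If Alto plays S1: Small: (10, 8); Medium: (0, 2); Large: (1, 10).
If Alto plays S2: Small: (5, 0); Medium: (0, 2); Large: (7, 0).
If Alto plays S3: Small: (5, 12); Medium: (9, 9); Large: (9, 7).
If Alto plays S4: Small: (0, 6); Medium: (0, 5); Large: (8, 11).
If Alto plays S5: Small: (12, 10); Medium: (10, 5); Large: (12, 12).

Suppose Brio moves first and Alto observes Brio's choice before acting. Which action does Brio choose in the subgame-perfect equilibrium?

Work backward from Alto's decision.
- Small: BR = S5, leader payoff 10.
- Medium: BR = S5, leader payoff 5.
- Large: BR = S5, leader payoff 12.
Maximizing over 10, 5, 12, Brio chooses Large. Subgame-perfect outcome: (S5, Large) with payoffs (12, 12).

Large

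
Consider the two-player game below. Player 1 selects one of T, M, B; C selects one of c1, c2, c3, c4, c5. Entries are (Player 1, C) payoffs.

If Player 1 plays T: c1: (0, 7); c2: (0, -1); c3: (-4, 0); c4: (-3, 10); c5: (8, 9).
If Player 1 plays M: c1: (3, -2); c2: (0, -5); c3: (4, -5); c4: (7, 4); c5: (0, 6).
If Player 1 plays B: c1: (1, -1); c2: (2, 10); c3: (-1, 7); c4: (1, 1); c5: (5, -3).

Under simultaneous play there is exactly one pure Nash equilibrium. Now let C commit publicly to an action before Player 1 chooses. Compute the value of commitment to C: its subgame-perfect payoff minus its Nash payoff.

0

Backward induction with C moving first.
- c1: BR = M, leader payoff -2.
- c2: BR = B, leader payoff 10.
- c3: BR = M, leader payoff -5.
- c4: BR = M, leader payoff 4.
- c5: BR = T, leader payoff 9.
C's induced payoffs are -2, 10, -5, 4, 9, so C commits to c2. Subgame-perfect outcome: (B, c2) with payoffs (2, 10).
For the simultaneous game, intersect best replies.
Player 1's best replies: c1→M; c2→B; c3→M; c4→M; c5→T.
C's best replies: T→c4; M→c5; B→c2.
Only (B, c2) has each player best-responding; Nash payoffs (2, 10).
C's commitment gain: 10 − 10 = 0.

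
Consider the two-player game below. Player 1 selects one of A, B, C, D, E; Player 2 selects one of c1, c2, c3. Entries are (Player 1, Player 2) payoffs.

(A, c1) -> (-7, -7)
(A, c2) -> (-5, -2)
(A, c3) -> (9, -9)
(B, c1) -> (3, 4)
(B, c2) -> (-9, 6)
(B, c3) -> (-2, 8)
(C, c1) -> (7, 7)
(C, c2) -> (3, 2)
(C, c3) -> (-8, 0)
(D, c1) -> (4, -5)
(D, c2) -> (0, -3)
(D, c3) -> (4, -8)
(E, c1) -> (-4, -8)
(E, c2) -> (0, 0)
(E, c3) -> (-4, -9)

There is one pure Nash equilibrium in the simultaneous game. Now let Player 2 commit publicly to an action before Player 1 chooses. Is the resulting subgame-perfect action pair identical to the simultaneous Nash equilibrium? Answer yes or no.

yes

Work backward from Player 1's decision.
- c1 → Player 1 plays C (best of -7, 3, 7, 4, -4); Player 2 gets 7.
- c2 → Player 1 plays C (best of -5, -9, 3, 0, 0); Player 2 gets 2.
- c3 → Player 1 plays A (best of 9, -2, -8, 4, -4); Player 2 gets -9.
Player 2's induced payoffs are 7, 2, -9, so Player 2 commits to c1. Subgame-perfect outcome: (C, c1) with payoffs (7, 7).
Now find the simultaneous Nash equilibrium.
Player 1's best replies: c1→C; c2→C; c3→A.
Player 2's best replies: A→c2; B→c3; C→c1; D→c2; E→c2.
The unique mutual best reply is (C, c1), giving (7, 7).
Sequential outcome (C, c1) coincides with the Nash profile (C, c1).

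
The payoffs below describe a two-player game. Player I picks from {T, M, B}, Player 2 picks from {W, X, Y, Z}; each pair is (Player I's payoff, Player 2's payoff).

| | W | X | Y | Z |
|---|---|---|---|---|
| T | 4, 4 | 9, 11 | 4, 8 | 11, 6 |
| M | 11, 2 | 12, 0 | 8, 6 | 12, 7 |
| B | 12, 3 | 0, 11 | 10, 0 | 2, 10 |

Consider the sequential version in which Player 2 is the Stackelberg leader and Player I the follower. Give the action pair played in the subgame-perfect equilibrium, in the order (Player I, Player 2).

Work backward from Player I's decision.
- W: BR = B, leader payoff 3.
- X: BR = M, leader payoff 0.
- Y: BR = B, leader payoff 0.
- Z: BR = M, leader payoff 7.
Player 2's induced payoffs are 3, 0, 0, 7, so Player 2 commits to Z. Subgame-perfect outcome: (M, Z) with payoffs (12, 7).

(M, Z)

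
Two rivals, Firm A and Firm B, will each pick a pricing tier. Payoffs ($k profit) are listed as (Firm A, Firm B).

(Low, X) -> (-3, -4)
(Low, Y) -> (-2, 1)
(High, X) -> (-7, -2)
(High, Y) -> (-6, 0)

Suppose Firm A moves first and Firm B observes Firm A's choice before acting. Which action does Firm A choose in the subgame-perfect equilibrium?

Low

Solve by backward induction (Firm A leads).
- Low → Firm B plays Y (best of -4, 1); Firm A gets -2.
- High → Firm B plays Y (best of -2, 0); Firm A gets -6.
Among -2, -6, the best is -2 at Low. Subgame-perfect outcome: (Low, Y) with payoffs (-2, 1).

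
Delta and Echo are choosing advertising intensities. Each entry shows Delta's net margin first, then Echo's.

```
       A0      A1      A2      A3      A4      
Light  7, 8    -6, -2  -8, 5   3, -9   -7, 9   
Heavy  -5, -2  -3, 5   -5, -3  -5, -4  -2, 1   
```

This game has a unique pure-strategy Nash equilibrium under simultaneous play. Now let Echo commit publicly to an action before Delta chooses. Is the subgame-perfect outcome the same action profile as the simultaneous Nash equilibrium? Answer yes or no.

no

Delta best-responds to each possible Echo move:
- A0: Delta compares 7, -5 and picks Light; Echo would get 8.
- A1: Delta compares -6, -3 and picks Heavy; Echo would get 5.
- A2: Delta compares -8, -5 and picks Heavy; Echo would get -3.
- A3: Delta compares 3, -5 and picks Light; Echo would get -9.
- A4: Delta compares -7, -2 and picks Heavy; Echo would get 1.
Among 8, 5, -3, -9, 1, the best is 8 at A0. Subgame-perfect outcome: (Light, A0) with payoffs (7, 8).
For the simultaneous game, intersect best replies.
Delta's best replies: A0→Light; A1→Heavy; A2→Heavy; A3→Light; A4→Heavy.
Echo's best replies: Light→A4; Heavy→A1.
The unique mutual best reply is (Heavy, A1), giving (-3, 5).
Sequential outcome (Light, A0) differs from the Nash profile (Heavy, A1).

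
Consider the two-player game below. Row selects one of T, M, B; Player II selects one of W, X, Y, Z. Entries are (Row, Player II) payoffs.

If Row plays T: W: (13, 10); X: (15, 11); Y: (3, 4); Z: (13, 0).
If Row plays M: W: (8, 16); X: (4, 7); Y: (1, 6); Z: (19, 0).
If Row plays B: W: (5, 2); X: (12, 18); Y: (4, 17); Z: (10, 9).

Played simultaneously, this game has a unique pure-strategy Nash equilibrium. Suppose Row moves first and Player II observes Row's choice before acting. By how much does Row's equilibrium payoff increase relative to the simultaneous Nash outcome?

0

Player II best-responds to each possible Row move:
- T: BR = X, leader payoff 15.
- M: BR = W, leader payoff 8.
- B: BR = X, leader payoff 12.
Row's induced payoffs are 15, 8, 12, so Row commits to T. Subgame-perfect outcome: (T, X) with payoffs (15, 11).
Now find the simultaneous Nash equilibrium.
Row's best replies: W→T; X→T; Y→B; Z→M.
Player II's best replies: T→X; M→W; B→X.
Only (T, X) has each player best-responding; Nash payoffs (15, 11).
Row's commitment gain: 15 − 15 = 0.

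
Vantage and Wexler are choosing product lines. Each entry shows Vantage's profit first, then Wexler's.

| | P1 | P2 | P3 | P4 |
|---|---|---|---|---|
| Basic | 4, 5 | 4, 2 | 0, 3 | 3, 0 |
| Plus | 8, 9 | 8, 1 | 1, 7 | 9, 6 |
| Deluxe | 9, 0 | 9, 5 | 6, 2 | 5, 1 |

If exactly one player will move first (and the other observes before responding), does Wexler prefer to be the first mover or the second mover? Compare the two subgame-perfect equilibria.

first

If Vantage leads: Wexler's best replies are Basic→P1, Plus→P1, Deluxe→P2; Vantage's induced payoffs 4, 8, 9; outcome (Deluxe, P2), payoffs (9, 5).
If Wexler leads: Vantage's best replies are P1→Deluxe, P2→Deluxe, P3→Deluxe, P4→Plus; Wexler's induced payoffs 0, 5, 2, 6; outcome (Plus, P4), payoffs (9, 6).
Wexler gets 6 moving first and 5 moving second, so Wexler prefers to move first.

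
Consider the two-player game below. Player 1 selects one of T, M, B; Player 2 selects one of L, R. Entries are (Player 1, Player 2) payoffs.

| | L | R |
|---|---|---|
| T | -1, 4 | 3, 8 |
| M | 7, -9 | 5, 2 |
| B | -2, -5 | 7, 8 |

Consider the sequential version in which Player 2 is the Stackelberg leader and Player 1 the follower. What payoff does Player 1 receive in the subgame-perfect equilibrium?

Work backward from Player 1's decision.
- L: BR = M, leader payoff -9.
- R: BR = B, leader payoff 8.
Maximizing over -9, 8, Player 2 chooses R. Subgame-perfect outcome: (B, R) with payoffs (7, 8).

7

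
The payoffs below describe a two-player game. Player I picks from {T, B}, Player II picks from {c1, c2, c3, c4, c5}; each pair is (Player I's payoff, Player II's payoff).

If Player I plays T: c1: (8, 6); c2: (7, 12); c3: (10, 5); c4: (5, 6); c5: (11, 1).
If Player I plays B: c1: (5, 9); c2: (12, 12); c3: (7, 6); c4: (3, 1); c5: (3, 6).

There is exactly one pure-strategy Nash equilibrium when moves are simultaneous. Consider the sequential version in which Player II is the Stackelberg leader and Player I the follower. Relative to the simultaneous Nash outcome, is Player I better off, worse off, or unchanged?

unchanged

Solve by backward induction (Player II leads).
- c1 → Player I plays T (best of 8, 5); Player II gets 6.
- c2 → Player I plays B (best of 7, 12); Player II gets 12.
- c3 → Player I plays T (best of 10, 7); Player II gets 5.
- c4 → Player I plays T (best of 5, 3); Player II gets 6.
- c5 → Player I plays T (best of 11, 3); Player II gets 1.
Among 6, 12, 5, 6, 1, the best is 12 at c2. Subgame-perfect outcome: (B, c2) with payoffs (12, 12).
Now find the simultaneous Nash equilibrium.
Player I's best replies: c1→T; c2→B; c3→T; c4→T; c5→T.
Player II's best replies: T→c2; B→c2.
The unique mutual best reply is (B, c2), giving (12, 12).
Player I earns 12 sequentially versus 12 at the Nash outcome: unchanged.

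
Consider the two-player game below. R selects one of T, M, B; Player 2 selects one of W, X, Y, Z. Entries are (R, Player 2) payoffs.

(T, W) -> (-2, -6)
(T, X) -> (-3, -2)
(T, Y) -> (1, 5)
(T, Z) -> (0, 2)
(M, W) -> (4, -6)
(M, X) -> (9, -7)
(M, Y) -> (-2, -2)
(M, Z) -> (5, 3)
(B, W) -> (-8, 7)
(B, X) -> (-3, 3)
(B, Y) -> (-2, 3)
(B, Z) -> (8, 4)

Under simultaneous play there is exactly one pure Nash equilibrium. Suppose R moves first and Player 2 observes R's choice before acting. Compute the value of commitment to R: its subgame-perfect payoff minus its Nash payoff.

Solve by backward induction (R leads).
- T: Player 2 compares -6, -2, 5, 2 and picks Y; R would get 1.
- M: Player 2 compares -6, -7, -2, 3 and picks Z; R would get 5.
- B: Player 2 compares 7, 3, 3, 4 and picks W; R would get -8.
Maximizing over 1, 5, -8, R chooses M. Subgame-perfect outcome: (M, Z) with payoffs (5, 3).
Now find the simultaneous Nash equilibrium.
R's best replies: W→M; X→M; Y→T; Z→B.
Player 2's best replies: T→Y; M→Z; B→W.
The unique mutual best reply is (T, Y), giving (1, 5).
R's commitment gain: 5 − 1 = 4.

4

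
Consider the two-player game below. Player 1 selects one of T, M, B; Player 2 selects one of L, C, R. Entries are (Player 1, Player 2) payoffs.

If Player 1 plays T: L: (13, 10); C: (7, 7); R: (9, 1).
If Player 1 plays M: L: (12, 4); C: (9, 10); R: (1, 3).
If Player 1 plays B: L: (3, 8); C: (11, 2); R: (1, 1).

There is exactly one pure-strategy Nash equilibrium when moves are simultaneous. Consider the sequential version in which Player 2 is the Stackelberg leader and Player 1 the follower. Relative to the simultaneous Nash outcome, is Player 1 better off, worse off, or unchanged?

Backward induction with Player 2 moving first.
- L → Player 1 plays T (best of 13, 12, 3); Player 2 gets 10.
- C → Player 1 plays B (best of 7, 9, 11); Player 2 gets 2.
- R → Player 1 plays T (best of 9, 1, 1); Player 2 gets 1.
Player 2's induced payoffs are 10, 2, 1, so Player 2 commits to L. Subgame-perfect outcome: (T, L) with payoffs (13, 10).
For the simultaneous game, intersect best replies.
Player 1's best replies: L→T; C→B; R→T.
Player 2's best replies: T→L; M→C; B→L.
Only (T, L) has each player best-responding; Nash payoffs (13, 10).
Player 1 earns 13 sequentially versus 13 at the Nash outcome: unchanged.

unchanged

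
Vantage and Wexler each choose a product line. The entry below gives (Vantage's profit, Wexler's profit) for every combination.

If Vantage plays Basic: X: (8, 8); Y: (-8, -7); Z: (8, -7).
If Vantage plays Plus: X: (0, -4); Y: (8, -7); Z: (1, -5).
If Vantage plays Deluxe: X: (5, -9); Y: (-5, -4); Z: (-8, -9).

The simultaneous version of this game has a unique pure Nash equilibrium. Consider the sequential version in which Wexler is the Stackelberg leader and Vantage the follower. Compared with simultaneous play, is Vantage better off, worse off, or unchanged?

unchanged

Backward induction with Wexler moving first.
- X: Vantage compares 8, 0, 5 and picks Basic; Wexler would get 8.
- Y: Vantage compares -8, 8, -5 and picks Plus; Wexler would get -7.
- Z: Vantage compares 8, 1, -8 and picks Basic; Wexler would get -7.
Among 8, -7, -7, the best is 8 at X. Subgame-perfect outcome: (Basic, X) with payoffs (8, 8).
Now find the simultaneous Nash equilibrium.
Vantage's best replies: X→Basic; Y→Plus; Z→Basic.
Wexler's best replies: Basic→X; Plus→X; Deluxe→Y.
Only (Basic, X) has each player best-responding; Nash payoffs (8, 8).
Vantage earns 8 sequentially versus 8 at the Nash outcome: unchanged.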